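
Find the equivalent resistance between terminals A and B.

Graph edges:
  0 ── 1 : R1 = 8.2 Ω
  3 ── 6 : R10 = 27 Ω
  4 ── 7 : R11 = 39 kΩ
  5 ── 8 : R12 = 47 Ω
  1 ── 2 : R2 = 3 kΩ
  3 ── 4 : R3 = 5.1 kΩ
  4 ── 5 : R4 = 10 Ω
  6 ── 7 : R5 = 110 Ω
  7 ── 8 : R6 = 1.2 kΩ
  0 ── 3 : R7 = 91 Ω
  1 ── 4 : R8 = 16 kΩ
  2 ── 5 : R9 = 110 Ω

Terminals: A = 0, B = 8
The network is not a plain series/parallel combination. Inject a 1 A test current into terminal A (node 0) and return it from terminal B (node 8); then R_eq = V_A / (1 A).
Nodal analysis, taking node 8 as the 0 V reference.
Current source I_test pushes 1 A into node 0 and draws it out of node 8.
KCL at each unknown node (sum of currents leaving = 0; resistances in Ω):
  Node 0: (V_0 - V_1)/8.2 + (V_0 - V_3)/91 - 1 = 0
  Node 1: (V_1 - V_0)/8.2 + (V_1 - V_2)/3000 + (V_1 - V_4)/16000 = 0
  Node 2: (V_2 - V_1)/3000 + (V_2 - V_5)/110 = 0
  Node 3: (V_3 - V_0)/91 + (V_3 - V_4)/5100 + (V_3 - V_6)/27 = 0
  Node 4: (V_4 - V_1)/16000 + (V_4 - V_3)/5100 + (V_4 - V_5)/10 + (V_4 - V_7)/39000 = 0
  Node 5: (V_5 - V_2)/110 + (V_5 - V_4)/10 + (V_5 - 0)/47 = 0
  Node 6: (V_6 - V_3)/27 + (V_6 - V_7)/110 = 0
  Node 7: (V_7 - V_4)/39000 + (V_7 - V_6)/110 + (V_7 - 0)/1200 = 0
Collecting terms (coefficients in siemens):
  0.1329·V_0 - 0.122·V_1 - 0.01099·V_3 = 1
  0.1223·V_1 - 0.122·V_0 - 0.0003333·V_2 - 0.0000625·V_4 = 0
  0.009424·V_2 - 0.0003333·V_1 - 0.009091·V_5 = 0
  0.04822·V_3 - 0.01099·V_0 - 0.0001961·V_4 - 0.03704·V_6 = 0
  0.1003·V_4 - 0.0000625·V_1 - 0.0001961·V_3 - 0.1·V_5 - 0.00002564·V_7 = 0
  0.1304·V_5 - 0.009091·V_2 - 0.1·V_4 = 0
  0.04613·V_6 - 0.03704·V_3 - 0.009091·V_7 = 0
  0.00995·V_7 - 0.00002564·V_4 - 0.009091·V_6 = 0
Solving these 8 simultaneous equations (Gaussian elimination) gives:
  V_0 = 797.9 V, V_1 = 795.4 V, V_2 = 48.66 V, V_3 = 733.9 V
  V_4 = 23.32 V, V_5 = 21.28 V, V_6 = 718.7 V, V_7 = 656.7 V
R_eq = V_0 / 1 A = 797.9 Ω

Final answer: 797.9 Ω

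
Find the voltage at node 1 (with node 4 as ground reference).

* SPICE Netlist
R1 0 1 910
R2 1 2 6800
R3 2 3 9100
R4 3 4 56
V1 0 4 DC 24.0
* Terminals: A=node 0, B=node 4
Nodal analysis, taking node 4 as the 0 V reference.
Source V1 fixes V_0 = 24 V.
KCL at each unknown node (sum of currents leaving = 0; resistances in Ω):
  Node 1: (V_1 - 24)/910 + (V_1 - V_2)/6800 = 0
  Node 2: (V_2 - V_1)/6800 + (V_2 - V_3)/9100 = 0
  Node 3: (V_3 - V_2)/9100 + (V_3 - 0)/56 = 0
Collecting terms (coefficients in siemens):
  0.001246·V_1 - 0.0001471·V_2 = 0.02637
  0.0002569·V_2 - 0.0001471·V_1 - 0.0001099·V_3 = 0
  0.01797·V_3 - 0.0001099·V_2 = 0
Solving these 3 simultaneous equations (Gaussian elimination) gives:
  V_1 = 22.71 V, V_2 = 13.03 V, V_3 = 0.07969 V
The requested potential is V_1 = 22.71 V.

Final answer: V_1 = 22.71 V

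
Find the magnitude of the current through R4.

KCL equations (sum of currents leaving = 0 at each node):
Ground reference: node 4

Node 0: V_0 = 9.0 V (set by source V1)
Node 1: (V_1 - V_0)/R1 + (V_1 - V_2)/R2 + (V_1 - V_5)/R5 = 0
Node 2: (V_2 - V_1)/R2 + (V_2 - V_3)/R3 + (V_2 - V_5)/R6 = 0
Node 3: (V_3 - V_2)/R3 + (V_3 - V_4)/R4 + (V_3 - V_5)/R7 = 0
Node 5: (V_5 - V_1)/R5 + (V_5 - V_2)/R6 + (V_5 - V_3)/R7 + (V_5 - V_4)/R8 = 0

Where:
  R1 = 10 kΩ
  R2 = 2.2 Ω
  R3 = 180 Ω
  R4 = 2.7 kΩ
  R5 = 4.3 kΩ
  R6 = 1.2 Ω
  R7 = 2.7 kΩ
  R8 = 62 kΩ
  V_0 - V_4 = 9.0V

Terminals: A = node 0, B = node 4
Nodal analysis, taking node 4 as the 0 V reference.
Source V1 fixes V_0 = 9 V.
KCL at each unknown node (sum of currents leaving = 0; resistances in Ω):
  Node 1: (V_1 - 9)/10000 + (V_1 - V_2)/2.2 + (V_1 - V_5)/4300 = 0
  Node 2: (V_2 - V_1)/2.2 + (V_2 - V_3)/180 + (V_2 - V_5)/1.2 = 0
  Node 3: (V_3 - V_2)/180 + (V_3 - 0)/2700 + (V_3 - V_5)/2700 = 0
  Node 5: (V_5 - V_1)/4300 + (V_5 - V_2)/1.2 + (V_5 - V_3)/2700 + (V_5 - 0)/62000 = 0
Collecting terms (coefficients in siemens):
  0.4549·V_1 - 0.4545·V_2 - 0.0002326·V_5 = 0.0009
  1.293·V_2 - 0.4545·V_1 - 0.005556·V_3 - 0.8333·V_5 = 0
  0.006296·V_3 - 0.005556·V_2 - 0.0003704·V_5 = 0
  0.834·V_5 - 0.0002326·V_1 - 0.8333·V_2 - 0.0003704·V_3 = 0
Solving these 4 simultaneous equations (Gaussian elimination) gives:
  V_1 = 1.938 V, V_2 = 1.936 V, V_3 = 1.822 V, V_5 = 1.936 V
I_R4 = (V_3 - V_4)/R4 = (1.822 - 0)/2700 = 0.000675 A
|I_R4| = 0.000675 A

Final answer: |I_R4| = 0.000675 A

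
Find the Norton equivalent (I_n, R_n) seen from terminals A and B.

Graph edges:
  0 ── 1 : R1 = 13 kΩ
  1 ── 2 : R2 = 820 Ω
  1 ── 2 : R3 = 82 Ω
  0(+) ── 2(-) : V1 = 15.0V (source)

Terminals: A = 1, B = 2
Find the Thévenin equivalent first; then I_n = V_th/R_th and R_n = R_th.
Step 1 — V_th is the open-circuit voltage V_A - V_B (nothing connected across the terminals).
Nodal analysis, taking node 2 as the 0 V reference.
Source V1 fixes V_0 = 15 V.
KCL at each unknown node (sum of currents leaving = 0; resistances in Ω):
  Node 1: (V_1 - 15)/13000 + (V_1 - 0)/820 + (V_1 - 0)/82 = 0
Collecting terms: 0.01349 × V_1 = 0.001154  =>  V_1 = 0.08552 V
V_th = V_1 - V_2 = 0.08552 - 0 = 0.08552 V
Step 2 — R_th: zero the source — replace V1 by a short circuit (node 2 merges into node 0) — and find the resistance seen between A (node 1) and B (node 0).
Reduce the network between node 1 (A) and node 0 (B) by series/parallel combination:
  Rp1 = R1 ‖ R2 ‖ R3 (parallel, all between nodes 0 and 1) = 1/(1/13000 + 1/820 + 1/82) = 74.12 Ω
R_th = 74.12 Ω
I_n = V_th/R_th = 0.08552/74.12 = 0.001154 A, and R_n = R_th = 74.12 Ω

Final answer: I_n = 0.001154 A, R_n = 74.12 Ω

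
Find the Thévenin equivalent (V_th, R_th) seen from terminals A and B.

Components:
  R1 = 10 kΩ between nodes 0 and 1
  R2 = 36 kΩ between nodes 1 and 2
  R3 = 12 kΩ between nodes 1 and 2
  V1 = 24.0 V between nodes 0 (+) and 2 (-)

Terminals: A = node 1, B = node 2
Step 1 — V_th is the open-circuit voltage V_A - V_B (nothing connected across the terminals).
Nodal analysis, taking node 2 as the 0 V reference.
Source V1 fixes V_0 = 24 V.
KCL at each unknown node (sum of currents leaving = 0; resistances in Ω):
  Node 1: (V_1 - 24)/10000 + (V_1 - 0)/36000 + (V_1 - 0)/12000 = 0
Collecting terms: 0.0002111 × V_1 = 0.0024  =>  V_1 = 11.37 V
V_th = V_1 - V_2 = 11.37 - 0 = 11.37 V
Step 2 — R_th: zero the source — replace V1 by a short circuit (node 2 merges into node 0) — and find the resistance seen between A (node 1) and B (node 0).
Reduce the network between node 1 (A) and node 0 (B) by series/parallel combination:
  Rp1 = R1 ‖ R2 ‖ R3 (parallel, all between nodes 0 and 1) = 1/(1/10000 + 1/36000 + 1/12000) = 4737 Ω
R_th = 4.737 kΩ

Final answer: V_th = 11.37 V, R_th = 4.737 kΩ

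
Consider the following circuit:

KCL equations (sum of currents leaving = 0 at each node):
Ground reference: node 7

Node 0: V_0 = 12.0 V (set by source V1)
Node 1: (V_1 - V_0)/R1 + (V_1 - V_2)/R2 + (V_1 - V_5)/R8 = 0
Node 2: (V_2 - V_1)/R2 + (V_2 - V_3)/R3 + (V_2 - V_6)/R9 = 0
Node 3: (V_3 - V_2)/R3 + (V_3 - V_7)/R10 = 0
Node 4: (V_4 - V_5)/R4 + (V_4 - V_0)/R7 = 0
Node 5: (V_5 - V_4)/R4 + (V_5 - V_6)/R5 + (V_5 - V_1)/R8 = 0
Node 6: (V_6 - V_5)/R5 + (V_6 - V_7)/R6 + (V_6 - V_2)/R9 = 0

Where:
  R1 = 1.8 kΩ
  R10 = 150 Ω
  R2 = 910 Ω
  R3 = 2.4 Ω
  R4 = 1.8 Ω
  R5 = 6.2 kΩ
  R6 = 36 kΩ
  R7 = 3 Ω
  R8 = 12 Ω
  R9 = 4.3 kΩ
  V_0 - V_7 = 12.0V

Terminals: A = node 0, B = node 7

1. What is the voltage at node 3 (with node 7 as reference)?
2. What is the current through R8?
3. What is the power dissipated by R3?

Nodal analysis, taking node 7 as the 0 V reference.
Source V1 fixes V_0 = 12 V.
KCL at each unknown node (sum of currents leaving = 0; resistances in Ω):
  Node 1: (V_1 - 12)/1800 + (V_1 - V_2)/910 + (V_1 - V_5)/12 = 0
  Node 2: (V_2 - V_1)/910 + (V_2 - V_3)/2.4 + (V_2 - V_6)/4300 = 0
  Node 3: (V_3 - V_2)/2.4 + (V_3 - 0)/150 = 0
  Node 4: (V_4 - V_5)/1.8 + (V_4 - 12)/3 = 0
  Node 5: (V_5 - V_4)/1.8 + (V_5 - V_6)/6200 + (V_5 - V_1)/12 = 0
  Node 6: (V_6 - V_5)/6200 + (V_6 - 0)/36000 + (V_6 - V_2)/4300 = 0
Collecting terms (coefficients in siemens):
  0.08499·V_1 - 0.001099·V_2 - 0.08333·V_5 = 0.006667
  0.418·V_2 - 0.001099·V_1 - 0.4167·V_3 - 0.0002326·V_6 = 0
  0.4233·V_3 - 0.4167·V_2 = 0
  0.8889·V_4 - 0.5556·V_5 = 4
  0.6391·V_5 - 0.08333·V_1 - 0.5556·V_4 - 0.0001613·V_6 = 0
  0.0004216·V_6 - 0.0002326·V_2 - 0.0001613·V_5 = 0
Solving these 6 simultaneous equations (Gaussian elimination) gives:
  V_1 = 11.81 V, V_2 = 1.809 V, V_3 = 1.78 V, V_4 = 11.96 V
  V_5 = 11.94 V, V_6 = 5.566 V
Part 1:
  Read off the nodal solution: V_3 = 1.78 V
Part 2:
  I_R8 = (V_1 - V_5)/R8 = (11.81 - 11.94)/12 = -0.01089 A
  Magnitude: I_R8 = 0.01089 A
Part 3:
  I_R3 = (V_2 - V_3)/R3 = (1.809 - 1.78)/2.4 = 0.01187 A
  P_R3 = I_R3² × R3 = (0.01187)² × 2.4 = 0.000338 W

Final answers:
1. V_3 = 1.78 V
2. I_R8 = 0.01089 A
3. P_R3 = 0.000338 W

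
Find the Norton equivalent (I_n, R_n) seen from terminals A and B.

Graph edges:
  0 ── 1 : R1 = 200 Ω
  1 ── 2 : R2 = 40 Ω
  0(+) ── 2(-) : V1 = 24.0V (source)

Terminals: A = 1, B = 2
Find the Thévenin equivalent first; then I_n = V_th/R_th and R_n = R_th.
Step 1 — V_th is the open-circuit voltage V_A - V_B (nothing connected across the terminals).
Nodal analysis, taking node 2 as the 0 V reference.
Source V1 fixes V_0 = 24 V.
KCL at each unknown node (sum of currents leaving = 0; resistances in Ω):
  Node 1: (V_1 - 24)/200 + (V_1 - 0)/40 = 0
Collecting terms: 0.03 × V_1 = 0.12  =>  V_1 = 4 V
V_th = V_1 - V_2 = 4 - 0 = 4 V
Step 2 — R_th: zero the source — replace V1 by a short circuit (node 2 merges into node 0) — and find the resistance seen between A (node 1) and B (node 0).
Reduce the network between node 1 (A) and node 0 (B) by series/parallel combination:
  Rp1 = R1 ‖ R2 (parallel, both between nodes 0 and 1) = 1/(1/200 + 1/40) = 33.33 Ω
R_th = 33.33 Ω
I_n = V_th/R_th = 4/33.33 = 0.12 A, and R_n = R_th = 33.33 Ω

Final answer: I_n = 0.12 A, R_n = 33.33 Ω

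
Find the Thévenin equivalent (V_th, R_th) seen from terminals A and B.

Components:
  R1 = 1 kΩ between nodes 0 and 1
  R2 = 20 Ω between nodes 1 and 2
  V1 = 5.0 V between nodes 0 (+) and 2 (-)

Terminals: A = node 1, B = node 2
Step 1 — V_th is the open-circuit voltage V_A - V_B (nothing connected across the terminals).
Nodal analysis, taking node 2 as the 0 V reference.
Source V1 fixes V_0 = 5 V.
KCL at each unknown node (sum of currents leaving = 0; resistances in Ω):
  Node 1: (V_1 - 5)/1000 + (V_1 - 0)/20 = 0
Collecting terms: 0.051 × V_1 = 0.005  =>  V_1 = 0.09804 V
V_th = V_1 - V_2 = 0.09804 - 0 = 0.09804 V
Step 2 — R_th: zero the source — replace V1 by a short circuit (node 2 merges into node 0) — and find the resistance seen between A (node 1) and B (node 0).
Reduce the network between node 1 (A) and node 0 (B) by series/parallel combination:
  Rp1 = R1 ‖ R2 (parallel, both between nodes 0 and 1) = 1/(1/1000 + 1/20) = 19.61 Ω
R_th = 19.61 Ω

Final answer: V_th = 0.09804 V, R_th = 19.61 Ω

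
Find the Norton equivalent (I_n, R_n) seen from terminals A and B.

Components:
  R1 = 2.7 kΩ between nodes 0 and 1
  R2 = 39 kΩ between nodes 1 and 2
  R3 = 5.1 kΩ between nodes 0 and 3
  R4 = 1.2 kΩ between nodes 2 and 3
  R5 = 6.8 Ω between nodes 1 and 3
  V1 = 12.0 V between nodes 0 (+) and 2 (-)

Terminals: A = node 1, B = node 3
Find the Thévenin equivalent first; then I_n = V_th/R_th and R_n = R_th.
Step 1 — V_th is the open-circuit voltage V_A - V_B (nothing connected across the terminals).
Nodal analysis, taking node 2 as the 0 V reference.
Source V1 fixes V_0 = 12 V.
KCL at each unknown node (sum of currents leaving = 0; resistances in Ω):
  Node 1: (V_1 - 12)/2700 + (V_1 - 0)/39000 + (V_1 - V_3)/6.8 = 0
  Node 3: (V_3 - 12)/5100 + (V_3 - 0)/1200 + (V_3 - V_1)/6.8 = 0
Collecting terms (coefficients in siemens):
  0.1475·V_1 - 0.1471·V_3 = 0.004444
  0.1481·V_3 - 0.1471·V_1 = 0.002353
Determinant D = (0.1475)(0.1481) - (-0.1471)(-0.1471) = 0.00021
V_1 = [(0.004444)(0.1481) - (-0.1471)(0.002353)]/D = 4.781 V
V_3 = [(0.1475)(0.002353) - (0.004444)(-0.1471)]/D = 4.764 V
V_th = V_1 - V_3 = 4.781 - 4.764 = 0.01735 V
Step 2 — R_th: zero the source — replace V1 by a short circuit (node 2 merges into node 0) — and find the resistance seen between A (node 1) and B (node 3).
Reduce the network between node 1 (A) and node 3 (B) by series/parallel combination:
  Rp1 = R1 ‖ R2 (parallel, both between nodes 0 and 1) = 1/(1/2700 + 1/39000) = 2525 Ω
  Rp2 = R3 ‖ R4 (parallel, both between nodes 0 and 3) = 1/(1/5100 + 1/1200) = 971.4 Ω
  Rs1 = Rp1 + Rp2 (series, joined only at node 0) = 2525 + 971.4 = 3497 Ω
  Rp3 = R5 ‖ Rs1 (parallel, both between nodes 1 and 3) = 1/(1/6.8 + 1/3497) = 6.787 Ω
R_th = 6.787 Ω
I_n = V_th/R_th = 0.01735/6.787 = 0.002556 A, and R_n = R_th = 6.787 Ω

Final answer: I_n = 0.002556 A, R_n = 6.787 Ω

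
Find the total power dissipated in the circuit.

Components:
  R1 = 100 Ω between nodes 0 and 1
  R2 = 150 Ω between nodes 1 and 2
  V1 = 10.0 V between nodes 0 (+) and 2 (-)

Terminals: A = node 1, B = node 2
Nodal analysis, taking node 2 as the 0 V reference.
Source V1 fixes V_0 = 10 V.
KCL at each unknown node (sum of currents leaving = 0; resistances in Ω):
  Node 1: (V_1 - 10)/100 + (V_1 - 0)/150 = 0
Collecting terms: 0.01667 × V_1 = 0.1  =>  V_1 = 6 V
Power in each resistor, P = (ΔV)²/R:
  P_R1 = (10 - 6)²/100 = 0.16 W
  P_R2 = (6 - 0)²/150 = 0.24 W
P_total = P_R1 + P_R2 = 0.4 W

Final answer: 0.4 W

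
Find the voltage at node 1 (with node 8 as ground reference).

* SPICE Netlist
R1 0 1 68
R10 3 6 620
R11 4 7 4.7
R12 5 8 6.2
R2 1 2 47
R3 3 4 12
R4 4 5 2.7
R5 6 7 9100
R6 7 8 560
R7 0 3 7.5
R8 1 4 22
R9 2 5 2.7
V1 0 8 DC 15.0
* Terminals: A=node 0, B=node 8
Nodal analysis, taking node 8 as the 0 V reference.
Source V1 fixes V_0 = 15 V.
KCL at each unknown node (sum of currents leaving = 0; resistances in Ω):
  Node 1: (V_1 - 15)/68 + (V_1 - V_2)/47 + (V_1 - V_4)/22 = 0
  Node 2: (V_2 - V_1)/47 + (V_2 - V_5)/2.7 = 0
  Node 3: (V_3 - V_4)/12 + (V_3 - 15)/7.5 + (V_3 - V_6)/620 = 0
  Node 4: (V_4 - V_3)/12 + (V_4 - V_5)/2.7 + (V_4 - V_1)/22 + (V_4 - V_7)/4.7 = 0
  Node 5: (V_5 - V_4)/2.7 + (V_5 - V_2)/2.7 + (V_5 - 0)/6.2 = 0
  Node 6: (V_6 - V_7)/9100 + (V_6 - V_3)/620 = 0
  Node 7: (V_7 - V_6)/9100 + (V_7 - 0)/560 + (V_7 - V_4)/4.7 = 0
Collecting terms (coefficients in siemens):
  0.08144·V_1 - 0.02128·V_2 - 0.04545·V_4 = 0.2206
  0.3916·V_2 - 0.02128·V_1 - 0.3704·V_5 = 0
  0.2183·V_3 - 0.08333·V_4 - 0.001613·V_6 = 2
  0.7119·V_4 - 0.04545·V_1 - 0.08333·V_3 - 0.3704·V_5 - 0.2128·V_7 = 0
  0.902·V_5 - 0.3704·V_2 - 0.3704·V_4 = 0
  0.001723·V_6 - 0.001613·V_3 - 0.0001099·V_7 = 0
  0.2147·V_7 - 0.2128·V_4 - 0.0001099·V_6 = 0
Solving these 7 simultaneous equations (Gaussian elimination) gives:
  V_1 = 6.69 V, V_2 = 3.949 V, V_3 = 11.26 V, V_4 = 5.284 V
  V_5 = 3.791 V, V_6 = 10.88 V, V_7 = 5.243 V
The requested potential is V_1 = 6.69 V.

Final answer: V_1 = 6.69 V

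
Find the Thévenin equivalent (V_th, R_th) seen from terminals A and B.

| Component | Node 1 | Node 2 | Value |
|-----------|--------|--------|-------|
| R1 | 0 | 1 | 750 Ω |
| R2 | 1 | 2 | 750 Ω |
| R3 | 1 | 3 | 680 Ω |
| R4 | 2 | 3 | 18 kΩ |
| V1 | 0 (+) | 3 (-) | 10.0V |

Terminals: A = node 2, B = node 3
Step 1 — V_th is the open-circuit voltage V_A - V_B (nothing connected across the terminals).
Nodal analysis, taking node 3 as the 0 V reference.
Source V1 fixes V_0 = 10 V.
KCL at each unknown node (sum of currents leaving = 0; resistances in Ω):
  Node 1: (V_1 - 10)/750 + (V_1 - V_2)/750 + (V_1 - 0)/680 = 0
  Node 2: (V_2 - V_1)/750 + (V_2 - 0)/18000 = 0
Collecting terms (coefficients in siemens):
  0.004137·V_1 - 0.001333·V_2 = 0.01333
  0.001389·V_2 - 0.001333·V_1 = 0
Determinant D = (0.004137)(0.001389) - (-0.001333)(-0.001333) = 0.000003968
V_1 = [(0.01333)(0.001389) - (-0.001333)(0)]/D = 4.666 V
V_2 = [(0.004137)(0) - (0.01333)(-0.001333)]/D = 4.48 V
V_th = V_2 - V_3 = 4.48 - 0 = 4.48 V
Step 2 — R_th: zero the source — replace V1 by a short circuit (node 3 merges into node 0) — and find the resistance seen between A (node 2) and B (node 0).
Reduce the network between node 2 (A) and node 0 (B) by series/parallel combination:
  Rp1 = R1 ‖ R3 (parallel, both between nodes 0 and 1) = 1/(1/750 + 1/680) = 356.6 Ω
  Rs1 = R2 + Rp1 (series, joined only at node 1) = 750 + 356.6 = 1107 Ω
  Rp2 = R4 ‖ Rs1 (parallel, both between nodes 0 and 2) = 1/(1/18000 + 1/1107) = 1043 Ω
R_th = 1.043 kΩ

Final answer: V_th = 4.48 V, R_th = 1.043 kΩ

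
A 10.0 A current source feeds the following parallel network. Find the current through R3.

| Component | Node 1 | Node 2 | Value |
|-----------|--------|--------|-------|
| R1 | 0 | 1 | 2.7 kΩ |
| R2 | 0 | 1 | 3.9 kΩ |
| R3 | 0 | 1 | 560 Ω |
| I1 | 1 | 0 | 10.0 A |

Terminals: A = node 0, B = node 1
All resistors sit directly between nodes 0 and 1, so they are in parallel and share one voltage V; the full source current 10 A splits among them.
1/R_par = 1/2700 + 1/3900 + 1/560 = 0.002412 S  =>  R_par = 414.5 Ω
V = I × R_par = 10 × 414.5 = 4145 V
I_R3 = V/R3 = 4145/560 = 7.402 A

Final answer: 7.402 A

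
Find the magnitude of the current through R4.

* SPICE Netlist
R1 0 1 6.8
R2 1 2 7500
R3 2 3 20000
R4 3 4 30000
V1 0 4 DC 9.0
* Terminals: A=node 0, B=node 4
Nodal analysis, taking node 4 as the 0 V reference.
Source V1 fixes V_0 = 9 V.
KCL at each unknown node (sum of currents leaving = 0; resistances in Ω):
  Node 1: (V_1 - 9)/6.8 + (V_1 - V_2)/7500 = 0
  Node 2: (V_2 - V_1)/7500 + (V_2 - V_3)/20000 = 0
  Node 3: (V_3 - V_2)/20000 + (V_3 - 0)/30000 = 0
Collecting terms (coefficients in siemens):
  0.1472·V_1 - 0.0001333·V_2 = 1.324
  0.0001833·V_2 - 0.0001333·V_1 - 0.00005·V_3 = 0
  0.00008333·V_3 - 0.00005·V_2 = 0
Solving these 3 simultaneous equations (Gaussian elimination) gives:
  V_1 = 8.999 V, V_2 = 7.825 V, V_3 = 4.695 V
I_R4 = (V_3 - V_4)/R4 = (4.695 - 0)/30000 = 0.0001565 A
|I_R4| = 0.0001565 A

Final answer: |I_R4| = 0.0001565 A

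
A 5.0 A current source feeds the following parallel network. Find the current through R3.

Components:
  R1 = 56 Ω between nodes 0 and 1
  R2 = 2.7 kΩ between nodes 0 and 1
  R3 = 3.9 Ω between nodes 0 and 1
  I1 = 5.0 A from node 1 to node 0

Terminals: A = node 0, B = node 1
All resistors sit directly between nodes 0 and 1, so they are in parallel and share one voltage V; the full source current 5 A splits among them.
1/R_par = 1/56 + 1/2700 + 1/3.9 = 0.2746 S  =>  R_par = 3.641 Ω
V = I × R_par = 5 × 3.641 = 18.21 V
I_R3 = V/R3 = 18.21/3.9 = 4.668 A

Final answer: 4.668 A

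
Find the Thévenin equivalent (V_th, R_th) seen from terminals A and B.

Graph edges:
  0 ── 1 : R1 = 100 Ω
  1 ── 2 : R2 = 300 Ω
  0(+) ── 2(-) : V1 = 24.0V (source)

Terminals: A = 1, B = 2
Step 1 — V_th is the open-circuit voltage V_A - V_B (nothing connected across the terminals).
Nodal analysis, taking node 2 as the 0 V reference.
Source V1 fixes V_0 = 24 V.
KCL at each unknown node (sum of currents leaving = 0; resistances in Ω):
  Node 1: (V_1 - 24)/100 + (V_1 - 0)/300 = 0
Collecting terms: 0.01333 × V_1 = 0.24  =>  V_1 = 18 V
V_th = V_1 - V_2 = 18 - 0 = 18 V
Step 2 — R_th: zero the source — replace V1 by a short circuit (node 2 merges into node 0) — and find the resistance seen between A (node 1) and B (node 0).
Reduce the network between node 1 (A) and node 0 (B) by series/parallel combination:
  Rp1 = R1 ‖ R2 (parallel, both between nodes 0 and 1) = 1/(1/100 + 1/300) = 75 Ω
R_th = 75 Ω

Final answer: V_th = 18 V, R_th = 75 Ω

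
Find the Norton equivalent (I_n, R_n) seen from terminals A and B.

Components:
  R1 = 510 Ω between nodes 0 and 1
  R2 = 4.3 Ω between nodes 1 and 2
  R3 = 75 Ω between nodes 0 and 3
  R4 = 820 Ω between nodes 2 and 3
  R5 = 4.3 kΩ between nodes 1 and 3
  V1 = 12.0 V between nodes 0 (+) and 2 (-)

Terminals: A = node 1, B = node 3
Find the Thévenin equivalent first; then I_n = V_th/R_th and R_n = R_th.
Step 1 — V_th is the open-circuit voltage V_A - V_B (nothing connected across the terminals).
Nodal analysis, taking node 2 as the 0 V reference.
Source V1 fixes V_0 = 12 V.
KCL at each unknown node (sum of currents leaving = 0; resistances in Ω):
  Node 1: (V_1 - 12)/510 + (V_1 - 0)/4.3 + (V_1 - V_3)/4300 = 0
  Node 3: (V_3 - 12)/75 + (V_3 - 0)/820 + (V_3 - V_1)/4300 = 0
Collecting terms (coefficients in siemens):
  0.2348·V_1 - 0.0002326·V_3 = 0.02353
  0.01479·V_3 - 0.0002326·V_1 = 0.16
Determinant D = (0.2348)(0.01479) - (-0.0002326)(-0.0002326) = 0.003471
V_1 = [(0.02353)(0.01479) - (-0.0002326)(0.16)]/D = 0.111 V
V_3 = [(0.2348)(0.16) - (0.02353)(-0.0002326)]/D = 10.82 V
V_th = V_1 - V_3 = 0.111 - 10.82 = -10.71 V
Step 2 — R_th: zero the source — replace V1 by a short circuit (node 2 merges into node 0) — and find the resistance seen between A (node 1) and B (node 3).
Reduce the network between node 1 (A) and node 3 (B) by series/parallel combination:
  Rp1 = R1 ‖ R2 (parallel, both between nodes 0 and 1) = 1/(1/510 + 1/4.3) = 4.264 Ω
  Rp2 = R3 ‖ R4 (parallel, both between nodes 0 and 3) = 1/(1/75 + 1/820) = 68.72 Ω
  Rs1 = Rp1 + Rp2 (series, joined only at node 0) = 4.264 + 68.72 = 72.98 Ω
  Rp3 = R5 ‖ Rs1 (parallel, both between nodes 1 and 3) = 1/(1/4300 + 1/72.98) = 71.76 Ω
R_th = 71.76 Ω
I_n = V_th/R_th = -10.71/71.76 = -0.1493 A, and R_n = R_th = 71.76 Ω

Final answer: I_n = -0.1493 A, R_n = 71.76 Ω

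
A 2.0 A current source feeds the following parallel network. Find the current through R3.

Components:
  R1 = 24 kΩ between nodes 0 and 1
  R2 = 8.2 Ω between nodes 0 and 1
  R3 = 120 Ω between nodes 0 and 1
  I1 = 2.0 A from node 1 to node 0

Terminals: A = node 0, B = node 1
All resistors sit directly between nodes 0 and 1, so they are in parallel and share one voltage V; the full source current 2 A splits among them.
1/R_par = 1/24000 + 1/8.2 + 1/120 = 0.1303 S  =>  R_par = 7.673 Ω
V = I × R_par = 2 × 7.673 = 15.35 V
I_R3 = V/R3 = 15.35/120 = 0.1279 A

Final answer: 0.1279 A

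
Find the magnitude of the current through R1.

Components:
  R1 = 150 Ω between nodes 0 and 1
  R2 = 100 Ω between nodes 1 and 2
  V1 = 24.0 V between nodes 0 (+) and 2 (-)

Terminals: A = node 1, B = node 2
Nodal analysis, taking node 2 as the 0 V reference.
Source V1 fixes V_0 = 24 V.
KCL at each unknown node (sum of currents leaving = 0; resistances in Ω):
  Node 1: (V_1 - 24)/150 + (V_1 - 0)/100 = 0
Collecting terms: 0.01667 × V_1 = 0.16  =>  V_1 = 9.6 V
I_R1 = (V_0 - V_1)/R1 = (24 - 9.6)/150 = 0.096 A
|I_R1| = 0.096 A

Final answer: |I_R1| = 0.096 A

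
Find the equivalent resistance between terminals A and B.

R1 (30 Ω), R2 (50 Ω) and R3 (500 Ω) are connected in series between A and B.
Reduce the network between node 0 (A) and node 3 (B) by series/parallel combination:
  Rs1 = R1 + R2 (series, joined only at node 1) = 30 + 50 = 80 Ω
  Rs2 = R3 + Rs1 (series, joined only at node 2) = 500 + 80 = 580 Ω
R_eq = 580 Ω

Final answer: 580 Ω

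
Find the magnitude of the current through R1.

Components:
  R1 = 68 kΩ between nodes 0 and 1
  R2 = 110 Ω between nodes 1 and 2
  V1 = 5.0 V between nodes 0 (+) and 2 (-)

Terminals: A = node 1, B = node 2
Nodal analysis, taking node 2 as the 0 V reference.
Source V1 fixes V_0 = 5 V.
KCL at each unknown node (sum of currents leaving = 0; resistances in Ω):
  Node 1: (V_1 - 5)/68000 + (V_1 - 0)/110 = 0
Collecting terms: 0.009106 × V_1 = 0.00007353  =>  V_1 = 0.008075 V
I_R1 = (V_0 - V_1)/R1 = (5 - 0.008075)/68000 = 0.00007341 A
|I_R1| = 0.00007341 A

Final answer: |I_R1| = 7.341e-05 A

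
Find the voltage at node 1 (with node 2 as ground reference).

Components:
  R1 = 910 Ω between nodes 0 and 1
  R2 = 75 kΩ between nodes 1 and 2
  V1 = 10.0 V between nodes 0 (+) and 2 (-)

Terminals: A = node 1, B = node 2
Nodal analysis, taking node 2 as the 0 V reference.
Source V1 fixes V_0 = 10 V.
KCL at each unknown node (sum of currents leaving = 0; resistances in Ω):
  Node 1: (V_1 - 10)/910 + (V_1 - 0)/75000 = 0
Collecting terms: 0.001112 × V_1 = 0.01099  =>  V_1 = 9.88 V
The requested potential is V_1 = 9.88 V.

Final answer: V_1 = 9.88 V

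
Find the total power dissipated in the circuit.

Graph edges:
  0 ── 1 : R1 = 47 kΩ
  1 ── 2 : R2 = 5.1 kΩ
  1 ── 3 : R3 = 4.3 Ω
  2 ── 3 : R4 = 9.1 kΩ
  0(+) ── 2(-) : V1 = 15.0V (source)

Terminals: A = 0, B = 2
Nodal analysis, taking node 2 as the 0 V reference.
Source V1 fixes V_0 = 15 V.
KCL at each unknown node (sum of currents leaving = 0; resistances in Ω):
  Node 1: (V_1 - 15)/47000 + (V_1 - 0)/5100 + (V_1 - V_3)/4.3 = 0
  Node 3: (V_3 - V_1)/4.3 + (V_3 - 0)/9100 = 0
Collecting terms (coefficients in siemens):
  0.2328·V_1 - 0.2326·V_3 = 0.0003191
  0.2327·V_3 - 0.2326·V_1 = 0
Determinant D = (0.2328)(0.2327) - (-0.2326)(-0.2326) = 0.00007613
V_1 = [(0.0003191)(0.2327) - (-0.2326)(0)]/D = 0.9754 V
V_3 = [(0.2328)(0) - (0.0003191)(-0.2326)]/D = 0.975 V
Power in each resistor, P = (ΔV)²/R:
  P_R1 = (15 - 0.9754)²/47000 = 0.004185 W
  P_R2 = (0.9754 - 0)²/5100 = 0.0001866 W
  P_R3 = (0.9754 - 0.975)²/4.3 = 0.00000004936 W
  P_R4 = (0 - 0.975)²/9100 = 0.0001045 W
P_total = P_R1 + P_R2 + P_R3 + P_R4 = 0.004476 W

Final answer: 0.004476 W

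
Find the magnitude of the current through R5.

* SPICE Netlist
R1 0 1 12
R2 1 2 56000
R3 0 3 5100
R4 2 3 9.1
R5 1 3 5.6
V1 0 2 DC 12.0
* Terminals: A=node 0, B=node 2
Nodal analysis, taking node 2 as the 0 V reference.
Source V1 fixes V_0 = 12 V.
KCL at each unknown node (sum of currents leaving = 0; resistances in Ω):
  Node 1: (V_1 - 12)/12 + (V_1 - 0)/56000 + (V_1 - V_3)/5.6 = 0
  Node 3: (V_3 - 12)/5100 + (V_3 - 0)/9.1 + (V_3 - V_1)/5.6 = 0
Collecting terms (coefficients in siemens):
  0.2619·V_1 - 0.1786·V_3 = 1
  0.2887·V_3 - 0.1786·V_1 = 0.002353
Determinant D = (0.2619)(0.2887) - (-0.1786)(-0.1786) = 0.04372
V_1 = [(1)(0.2887) - (-0.1786)(0.002353)]/D = 6.612 V
V_3 = [(0.2619)(0.002353) - (1)(-0.1786)]/D = 4.099 V
I_R5 = (V_1 - V_3)/R5 = (6.612 - 4.099)/5.6 = 0.4489 A
|I_R5| = 0.4489 A

Final answer: |I_R5| = 0.4489 A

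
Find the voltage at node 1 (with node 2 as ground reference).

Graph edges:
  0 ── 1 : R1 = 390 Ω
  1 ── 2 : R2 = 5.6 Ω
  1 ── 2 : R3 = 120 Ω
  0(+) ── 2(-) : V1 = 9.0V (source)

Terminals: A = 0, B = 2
Nodal analysis, taking node 2 as the 0 V reference.
Source V1 fixes V_0 = 9 V.
KCL at each unknown node (sum of currents leaving = 0; resistances in Ω):
  Node 1: (V_1 - 9)/390 + (V_1 - 0)/5.6 + (V_1 - 0)/120 = 0
Collecting terms: 0.1895 × V_1 = 0.02308  =>  V_1 = 0.1218 V
The requested potential is V_1 = 0.1218 V.

Final answer: V_1 = 0.1218 V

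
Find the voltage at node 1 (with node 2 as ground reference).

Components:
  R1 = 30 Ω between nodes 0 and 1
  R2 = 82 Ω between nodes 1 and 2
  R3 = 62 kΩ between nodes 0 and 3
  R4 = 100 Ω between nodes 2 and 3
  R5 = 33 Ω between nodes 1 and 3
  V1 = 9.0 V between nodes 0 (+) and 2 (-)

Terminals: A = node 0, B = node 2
Nodal analysis, taking node 2 as the 0 V reference.
Source V1 fixes V_0 = 9 V.
KCL at each unknown node (sum of currents leaving = 0; resistances in Ω):
  Node 1: (V_1 - 9)/30 + (V_1 - 0)/82 + (V_1 - V_3)/33 = 0
  Node 3: (V_3 - 9)/62000 + (V_3 - 0)/100 + (V_3 - V_1)/33 = 0
Collecting terms (coefficients in siemens):
  0.07583·V_1 - 0.0303·V_3 = 0.3
  0.04032·V_3 - 0.0303·V_1 = 0.0001452
Determinant D = (0.07583)(0.04032) - (-0.0303)(-0.0303) = 0.002139
V_1 = [(0.3)(0.04032) - (-0.0303)(0.0001452)]/D = 5.656 V
V_3 = [(0.07583)(0.0001452) - (0.3)(-0.0303)]/D = 4.255 V
The requested potential is V_1 = 5.656 V.

Final answer: V_1 = 5.656 V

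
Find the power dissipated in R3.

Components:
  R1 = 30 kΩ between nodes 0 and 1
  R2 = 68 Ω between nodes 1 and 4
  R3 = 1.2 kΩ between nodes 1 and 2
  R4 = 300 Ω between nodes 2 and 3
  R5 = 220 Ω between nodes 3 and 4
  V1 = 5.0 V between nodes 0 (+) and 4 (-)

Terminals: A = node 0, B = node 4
Nodal analysis, taking node 4 as the 0 V reference.
Source V1 fixes V_0 = 5 V.
KCL at each unknown node (sum of currents leaving = 0; resistances in Ω):
  Node 1: (V_1 - 5)/30000 + (V_1 - 0)/68 + (V_1 - V_2)/1200 = 0
  Node 2: (V_2 - V_1)/1200 + (V_2 - V_3)/300 = 0
  Node 3: (V_3 - V_2)/300 + (V_3 - 0)/220 = 0
Collecting terms (coefficients in siemens):
  0.01557·V_1 - 0.0008333·V_2 = 0.0001667
  0.004167·V_2 - 0.0008333·V_1 - 0.003333·V_3 = 0
  0.007879·V_3 - 0.003333·V_2 = 0
Solving these 3 simultaneous equations (Gaussian elimination) gives:
  V_1 = 0.01088 V, V_2 = 0.003289 V, V_3 = 0.001391 V
I_R3 = (V_1 - V_2)/R3 = (0.01088 - 0.003289)/1200 = 0.000006325 A
P_R3 = I_R3² × R3 = (0.000006325)² × 1200 = 0.000000048 W

Final answer: 4.8e-08 W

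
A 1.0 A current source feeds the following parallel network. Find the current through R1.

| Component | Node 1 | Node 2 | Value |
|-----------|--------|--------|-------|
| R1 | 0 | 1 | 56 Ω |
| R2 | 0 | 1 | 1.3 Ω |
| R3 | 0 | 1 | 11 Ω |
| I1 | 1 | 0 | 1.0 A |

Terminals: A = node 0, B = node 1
All resistors sit directly between nodes 0 and 1, so they are in parallel and share one voltage V; the full source current 1 A splits among them.
1/R_par = 1/56 + 1/1.3 + 1/11 = 0.878 S  =>  R_par = 1.139 Ω
V = I × R_par = 1 × 1.139 = 1.139 V
I_R1 = V/R1 = 1.139/56 = 0.02034 A

Final answer: 0.02034 A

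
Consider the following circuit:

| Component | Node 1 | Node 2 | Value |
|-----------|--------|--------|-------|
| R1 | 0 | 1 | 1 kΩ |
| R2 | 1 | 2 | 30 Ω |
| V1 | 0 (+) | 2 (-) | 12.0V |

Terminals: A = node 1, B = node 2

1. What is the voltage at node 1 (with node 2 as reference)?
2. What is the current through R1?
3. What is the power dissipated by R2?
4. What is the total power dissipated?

Nodal analysis, taking node 2 as the 0 V reference.
Source V1 fixes V_0 = 12 V.
KCL at each unknown node (sum of currents leaving = 0; resistances in Ω):
  Node 1: (V_1 - 12)/1000 + (V_1 - 0)/30 = 0
Collecting terms: 0.03433 × V_1 = 0.012  =>  V_1 = 0.3495 V
Part 1:
  Read off the nodal solution: V_1 = 0.3495 V
Part 2:
  I_R1 = (V_0 - V_1)/R1 = (12 - 0.3495)/1000 = 0.01165 A
  Magnitude: I_R1 = 0.01165 A
Part 3:
  I_R2 = (V_1 - V_2)/R2 = (0.3495 - 0)/30 = 0.01165 A
  P_R2 = I_R2² × R2 = (0.01165)² × 30 = 0.004072 W
Part 4:
  Power in each resistor, P = (ΔV)²/R:
    P_R1 = (12 - 0.3495)²/1000 = 0.1357 W
    P_R2 = (0.3495 - 0)²/30 = 0.004072 W
  P_total = P_R1 + P_R2 = 0.1398 W

Final answers:
1. V_1 = 0.3495 V
2. I_R1 = 0.01165 A
3. P_R2 = 0.004072 W
4. P_total = 0.1398 W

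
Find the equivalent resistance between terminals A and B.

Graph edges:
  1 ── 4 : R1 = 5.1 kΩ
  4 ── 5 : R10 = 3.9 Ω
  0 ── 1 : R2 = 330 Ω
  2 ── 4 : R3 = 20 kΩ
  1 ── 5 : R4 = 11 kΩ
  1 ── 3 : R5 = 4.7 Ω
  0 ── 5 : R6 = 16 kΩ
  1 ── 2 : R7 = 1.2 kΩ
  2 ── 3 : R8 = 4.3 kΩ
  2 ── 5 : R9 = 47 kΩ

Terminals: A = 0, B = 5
The network is not a plain series/parallel combination. Inject a 1 A test current into terminal A (node 0) and return it from terminal B (node 5); then R_eq = V_A / (1 A).
Nodal analysis, taking node 5 as the 0 V reference.
Current source I_test pushes 1 A into node 0 and draws it out of node 5.
KCL at each unknown node (sum of currents leaving = 0; resistances in Ω):
  Node 0: (V_0 - V_1)/330 + (V_0 - 0)/16000 - 1 = 0
  Node 1: (V_1 - V_0)/330 + (V_1 - V_4)/5100 + (V_1 - 0)/11000 + (V_1 - V_3)/4.7 + (V_1 - V_2)/1200 = 0
  Node 2: (V_2 - V_1)/1200 + (V_2 - V_4)/20000 + (V_2 - V_3)/4300 + (V_2 - 0)/47000 = 0
  Node 3: (V_3 - V_1)/4.7 + (V_3 - V_2)/4300 = 0
  Node 4: (V_4 - V_1)/5100 + (V_4 - V_2)/20000 + (V_4 - 0)/3.9 = 0
Collecting terms (coefficients in siemens):
  0.003093·V_0 - 0.00303·V_1 = 1
  0.2169·V_1 - 0.00303·V_0 - 0.0008333·V_2 - 0.2128·V_3 - 0.0001961·V_4 = 0
  0.001137·V_2 - 0.0008333·V_1 - 0.0002326·V_3 - 0.00005·V_4 = 0
  0.213·V_3 - 0.2128·V_1 - 0.0002326·V_2 = 0
  0.2567·V_4 - 0.0001961·V_1 - 0.00005·V_2 = 0
Solving these 5 simultaneous equations (Gaussian elimination) gives:
  V_0 = 2638 V, V_1 = 2362 V, V_2 = 2214 V, V_3 = 2362 V
  V_4 = 2.236 V
R_eq = V_0 / 1 A = 2638 Ω = 2.638 kΩ

Final answer: 2.638 kΩ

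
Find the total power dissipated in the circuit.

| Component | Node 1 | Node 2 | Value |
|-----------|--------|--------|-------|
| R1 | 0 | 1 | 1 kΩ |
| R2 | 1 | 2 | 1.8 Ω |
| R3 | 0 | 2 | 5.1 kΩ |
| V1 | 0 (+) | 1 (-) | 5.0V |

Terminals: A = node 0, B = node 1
Nodal analysis, taking node 1 as the 0 V reference.
Source V1 fixes V_0 = 5 V.
KCL at each unknown node (sum of currents leaving = 0; resistances in Ω):
  Node 2: (V_2 - 0)/1.8 + (V_2 - 5)/5100 = 0
Collecting terms: 0.5558 × V_2 = 0.0009804  =>  V_2 = 0.001764 V
Power in each resistor, P = (ΔV)²/R:
  P_R1 = (5 - 0)²/1000 = 0.025 W
  P_R2 = (0 - 0.001764)²/1.8 = 0.000001729 W
  P_R3 = (5 - 0.001764)²/5100 = 0.004899 W
P_total = P_R1 + P_R2 + P_R3 = 0.0299 W

Final answer: 0.0299 W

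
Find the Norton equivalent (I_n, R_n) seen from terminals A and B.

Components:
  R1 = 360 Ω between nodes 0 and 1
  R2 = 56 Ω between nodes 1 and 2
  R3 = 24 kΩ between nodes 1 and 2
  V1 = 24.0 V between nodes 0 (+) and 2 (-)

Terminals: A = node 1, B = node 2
Find the Thévenin equivalent first; then I_n = V_th/R_th and R_n = R_th.
Step 1 — V_th is the open-circuit voltage V_A - V_B (nothing connected across the terminals).
Nodal analysis, taking node 2 as the 0 V reference.
Source V1 fixes V_0 = 24 V.
KCL at each unknown node (sum of currents leaving = 0; resistances in Ω):
  Node 1: (V_1 - 24)/360 + (V_1 - 0)/56 + (V_1 - 0)/24000 = 0
Collecting terms: 0.02068 × V_1 = 0.06667  =>  V_1 = 3.224 V
V_th = V_1 - V_2 = 3.224 - 0 = 3.224 V
Step 2 — R_th: zero the source — replace V1 by a short circuit (node 2 merges into node 0) — and find the resistance seen between A (node 1) and B (node 0).
Reduce the network between node 1 (A) and node 0 (B) by series/parallel combination:
  Rp1 = R1 ‖ R2 ‖ R3 (parallel, all between nodes 0 and 1) = 1/(1/360 + 1/56 + 1/24000) = 48.36 Ω
R_th = 48.36 Ω
I_n = V_th/R_th = 3.224/48.36 = 0.06667 A, and R_n = R_th = 48.36 Ω

Final answer: I_n = 0.06667 A, R_n = 48.36 Ω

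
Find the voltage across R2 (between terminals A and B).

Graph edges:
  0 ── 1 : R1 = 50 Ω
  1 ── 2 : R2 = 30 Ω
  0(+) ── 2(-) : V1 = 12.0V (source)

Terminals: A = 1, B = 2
R1 and R2 are in series across V1 (node 0 → node 1 → node 2), and the output A–B is taken across R2, so this is a voltage divider.
Series current: I = V1/(R1 + R2) = 12/(50 + 30) = 12/80 = 0.15 A
V_R2 = I × R2 = V1 × R2/(R1 + R2) = 12 × 30/80 = 4.5 V

Final answer: 4.5 V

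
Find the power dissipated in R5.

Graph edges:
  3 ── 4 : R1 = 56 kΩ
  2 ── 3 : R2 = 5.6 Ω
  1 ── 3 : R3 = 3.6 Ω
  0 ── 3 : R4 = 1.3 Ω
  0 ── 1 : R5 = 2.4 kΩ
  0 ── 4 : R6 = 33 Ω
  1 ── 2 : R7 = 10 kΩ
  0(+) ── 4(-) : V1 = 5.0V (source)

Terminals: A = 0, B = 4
Nodal analysis, taking node 4 as the 0 V reference.
Source V1 fixes V_0 = 5 V.
KCL at each unknown node (sum of currents leaving = 0; resistances in Ω):
  Node 1: (V_1 - V_3)/3.6 + (V_1 - 5)/2400 + (V_1 - V_2)/10000 = 0
  Node 2: (V_2 - V_3)/5.6 + (V_2 - V_1)/10000 = 0
  Node 3: (V_3 - 0)/56000 + (V_3 - V_2)/5.6 + (V_3 - V_1)/3.6 + (V_3 - 5)/1.3 = 0
Collecting terms (coefficients in siemens):
  0.2783·V_1 - 0.0001·V_2 - 0.2778·V_3 = 0.002083
  0.1787·V_2 - 0.0001·V_1 - 0.1786·V_3 = 0
  1.226·V_3 - 0.2778·V_1 - 0.1786·V_2 = 3.846
Solving these 3 simultaneous equations (Gaussian elimination) gives:
  V_1 = 5 V, V_2 = 5 V, V_3 = 5 V
I_R5 = (V_0 - V_1)/R5 = (5 - 5)/2400 = 0.00000004826 A
P_R5 = I_R5² × R5 = (0.00000004826)² × 2400 = 0.00000000000559 W

Final answer: 5.59e-12 W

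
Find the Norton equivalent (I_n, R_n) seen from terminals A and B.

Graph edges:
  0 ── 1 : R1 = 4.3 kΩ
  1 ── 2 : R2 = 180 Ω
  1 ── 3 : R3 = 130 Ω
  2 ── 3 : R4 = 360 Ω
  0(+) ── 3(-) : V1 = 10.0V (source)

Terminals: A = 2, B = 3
Find the Thévenin equivalent first; then I_n = V_th/R_th and R_n = R_th.
Step 1 — V_th is the open-circuit voltage V_A - V_B (nothing connected across the terminals).
Nodal analysis, taking node 3 as the 0 V reference.
Source V1 fixes V_0 = 10 V.
KCL at each unknown node (sum of currents leaving = 0; resistances in Ω):
  Node 1: (V_1 - 10)/4300 + (V_1 - V_2)/180 + (V_1 - 0)/130 = 0
  Node 2: (V_2 - V_1)/180 + (V_2 - 0)/360 = 0
Collecting terms (coefficients in siemens):
  0.01348·V_1 - 0.005556·V_2 = 0.002326
  0.008333·V_2 - 0.005556·V_1 = 0
Determinant D = (0.01348)(0.008333) - (-0.005556)(-0.005556) = 0.00008147
V_1 = [(0.002326)(0.008333) - (-0.005556)(0)]/D = 0.2379 V
V_2 = [(0.01348)(0) - (0.002326)(-0.005556)]/D = 0.1586 V
V_th = V_2 - V_3 = 0.1586 - 0 = 0.1586 V
Step 2 — R_th: zero the source — replace V1 by a short circuit (node 3 merges into node 0) — and find the resistance seen between A (node 2) and B (node 0).
Reduce the network between node 2 (A) and node 0 (B) by series/parallel combination:
  Rp1 = R1 ‖ R3 (parallel, both between nodes 0 and 1) = 1/(1/4300 + 1/130) = 126.2 Ω
  Rs1 = R2 + Rp1 (series, joined only at node 1) = 180 + 126.2 = 306.2 Ω
  Rp2 = R4 ‖ Rs1 (parallel, both between nodes 0 and 2) = 1/(1/360 + 1/306.2) = 165.5 Ω
R_th = 165.5 Ω
I_n = V_th/R_th = 0.1586/165.5 = 0.0009584 A, and R_n = R_th = 165.5 Ω

Final answer: I_n = 0.0009584 A, R_n = 165.5 Ω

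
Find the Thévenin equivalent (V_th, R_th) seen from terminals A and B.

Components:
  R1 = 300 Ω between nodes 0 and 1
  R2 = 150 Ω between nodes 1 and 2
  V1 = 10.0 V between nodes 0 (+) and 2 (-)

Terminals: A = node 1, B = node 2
Step 1 — V_th is the open-circuit voltage V_A - V_B (nothing connected across the terminals).
Nodal analysis, taking node 2 as the 0 V reference.
Source V1 fixes V_0 = 10 V.
KCL at each unknown node (sum of currents leaving = 0; resistances in Ω):
  Node 1: (V_1 - 10)/300 + (V_1 - 0)/150 = 0
Collecting terms: 0.01 × V_1 = 0.03333  =>  V_1 = 3.333 V
V_th = V_1 - V_2 = 3.333 - 0 = 3.333 V
Step 2 — R_th: zero the source — replace V1 by a short circuit (node 2 merges into node 0) — and find the resistance seen between A (node 1) and B (node 0).
Reduce the network between node 1 (A) and node 0 (B) by series/parallel combination:
  Rp1 = R1 ‖ R2 (parallel, both between nodes 0 and 1) = 1/(1/300 + 1/150) = 100 Ω
R_th = 100 Ω

Final answer: V_th = 3.333 V, R_th = 100 Ω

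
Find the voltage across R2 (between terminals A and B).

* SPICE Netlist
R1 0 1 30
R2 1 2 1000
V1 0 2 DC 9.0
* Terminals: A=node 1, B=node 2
R1 and R2 are in series across V1 (node 0 → node 1 → node 2), and the output A–B is taken across R2, so this is a voltage divider.
Series current: I = V1/(R1 + R2) = 9/(30 + 1000) = 9/1030 = 0.008738 A
V_R2 = I × R2 = V1 × R2/(R1 + R2) = 9 × 1000/1030 = 8.738 V

Final answer: 8.738 V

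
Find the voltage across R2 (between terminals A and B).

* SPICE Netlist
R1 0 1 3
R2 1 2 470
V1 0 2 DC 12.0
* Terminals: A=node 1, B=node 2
R1 and R2 are in series across V1 (node 0 → node 1 → node 2), and the output A–B is taken across R2, so this is a voltage divider.
Series current: I = V1/(R1 + R2) = 12/(3 + 470) = 12/473 = 0.02537 A
V_R2 = I × R2 = V1 × R2/(R1 + R2) = 12 × 470/473 = 11.92 V

Final answer: 11.92 V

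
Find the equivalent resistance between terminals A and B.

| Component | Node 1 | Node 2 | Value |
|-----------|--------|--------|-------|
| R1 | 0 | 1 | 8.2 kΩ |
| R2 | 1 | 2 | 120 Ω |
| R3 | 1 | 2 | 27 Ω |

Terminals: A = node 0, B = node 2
Reduce the network between node 0 (A) and node 2 (B) by series/parallel combination:
  Rp1 = R2 ‖ R3 (parallel, both between nodes 1 and 2) = 1/(1/120 + 1/27) = 22.04 Ω
  Rs1 = R1 + Rp1 (series, joined only at node 1) = 8200 + 22.04 = 8222 Ω
R_eq = 8.222 kΩ

Final answer: 8.222 kΩ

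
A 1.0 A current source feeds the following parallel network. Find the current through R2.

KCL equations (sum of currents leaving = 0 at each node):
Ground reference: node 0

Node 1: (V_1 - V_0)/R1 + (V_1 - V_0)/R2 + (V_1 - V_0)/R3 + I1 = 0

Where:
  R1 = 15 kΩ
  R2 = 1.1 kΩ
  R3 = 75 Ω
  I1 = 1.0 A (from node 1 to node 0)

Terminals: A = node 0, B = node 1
All resistors sit directly between nodes 0 and 1, so they are in parallel and share one voltage V; the full source current 1 A splits among them.
1/R_par = 1/15000 + 1/1100 + 1/75 = 0.01431 S  =>  R_par = 69.89 Ω
V = I × R_par = 1 × 69.89 = 69.89 V
I_R2 = V/R2 = 69.89/1100 = 0.06353 A

Final answer: 0.06353 A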